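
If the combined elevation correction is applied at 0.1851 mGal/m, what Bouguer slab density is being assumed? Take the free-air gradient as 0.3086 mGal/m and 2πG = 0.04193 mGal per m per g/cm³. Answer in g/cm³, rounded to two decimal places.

2.95

0.1851 = 0.3086 − 0.04193 × ρ
ρ = (0.3086 − 0.1851) / 0.04193 = 2.95 g/cm³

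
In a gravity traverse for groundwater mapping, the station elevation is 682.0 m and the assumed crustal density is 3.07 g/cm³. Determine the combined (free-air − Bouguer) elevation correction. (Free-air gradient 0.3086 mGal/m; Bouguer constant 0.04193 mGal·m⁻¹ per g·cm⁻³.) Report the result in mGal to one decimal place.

122.7

Combined gradient = 0.3086 − 0.04193 × 3.07 = 0.1798749 mGal/m
Combined elevation correction = 0.1798749 × 682.0 = 122.7 mGal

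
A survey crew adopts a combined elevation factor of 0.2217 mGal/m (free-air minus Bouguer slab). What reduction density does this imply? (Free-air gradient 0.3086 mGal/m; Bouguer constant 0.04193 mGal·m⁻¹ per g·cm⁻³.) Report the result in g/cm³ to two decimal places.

2.07

0.2217 = 0.3086 − 0.04193 × ρ
ρ = (0.3086 − 0.2217) / 0.04193 = 2.07 g/cm³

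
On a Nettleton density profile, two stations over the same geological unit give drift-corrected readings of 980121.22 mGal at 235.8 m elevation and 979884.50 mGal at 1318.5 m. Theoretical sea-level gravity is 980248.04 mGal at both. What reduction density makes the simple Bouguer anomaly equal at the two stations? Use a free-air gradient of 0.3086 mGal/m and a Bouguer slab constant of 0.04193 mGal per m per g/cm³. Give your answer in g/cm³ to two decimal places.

2.15

Δg_obs = 979884.50 − 980121.22 = -236.72 mGal over Δh = 1318.5 − 235.8 = 1082.7 m
Equal Bouguer anomalies ⇒ Δg_obs + (0.3086 − 0.04193ρ)·Δh = 0
0.3086 − 0.04193ρ = −Δg_obs/Δh = 0.21864
ρ = (0.3086 − 0.21864) / 0.04193 = 2.15 g/cm³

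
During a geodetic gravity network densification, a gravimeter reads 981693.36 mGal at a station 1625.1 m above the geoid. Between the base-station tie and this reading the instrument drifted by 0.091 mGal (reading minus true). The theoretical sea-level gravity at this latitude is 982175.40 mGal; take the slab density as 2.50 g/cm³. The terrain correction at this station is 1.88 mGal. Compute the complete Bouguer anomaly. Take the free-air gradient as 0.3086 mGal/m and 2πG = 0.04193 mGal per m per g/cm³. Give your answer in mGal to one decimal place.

Drift-corrected reading = 981693.36 − (0.091) = 981693.269 mGal
Free-air correction = 0.3086 × 1625.1 = 501.51 mGal
Free-air anomaly = 981693.269 − 982175.40 + (501.51) = 19.379 mGal
Bouguer slab correction = 0.04193 × 2.50 × 1625.1 = 170.35 mGal
Simple Bouguer anomaly = 19.379 − (170.35) = -150.971 mGal
Complete Bouguer anomaly = -150.971 + 1.88 = -149.091 mGal

-149.1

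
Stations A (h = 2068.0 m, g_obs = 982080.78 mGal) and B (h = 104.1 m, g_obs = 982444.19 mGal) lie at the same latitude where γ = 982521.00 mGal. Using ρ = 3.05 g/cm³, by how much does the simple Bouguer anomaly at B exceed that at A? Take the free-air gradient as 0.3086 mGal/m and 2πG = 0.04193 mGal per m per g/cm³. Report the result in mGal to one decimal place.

Δg_SB(A) = 982080.78 − 982521.00 + 0.3086×2068.0 − 0.04193×3.05×2068.0 = -66.50 mGal
Δg_SB(B) = 982444.19 − 982521.00 + 0.3086×104.1 − 0.04193×3.05×104.1 = -58.00 mGal
Difference = -58.00 − (-66.50) = 8.50 mGal

8.5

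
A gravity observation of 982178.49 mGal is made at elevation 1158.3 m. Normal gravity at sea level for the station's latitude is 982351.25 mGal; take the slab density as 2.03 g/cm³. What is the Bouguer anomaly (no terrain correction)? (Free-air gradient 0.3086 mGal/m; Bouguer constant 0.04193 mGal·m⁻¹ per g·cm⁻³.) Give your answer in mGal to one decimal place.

86.1

Free-air correction = 0.3086 × 1158.3 = 357.45 mGal
Free-air anomaly = 982178.49 − 982351.25 + (357.45) = 184.69 mGal
Bouguer slab correction = 0.04193 × 2.03 × 1158.3 = 98.59 mGal
Simple Bouguer anomaly = 184.69 − (98.59) = 86.10 mGal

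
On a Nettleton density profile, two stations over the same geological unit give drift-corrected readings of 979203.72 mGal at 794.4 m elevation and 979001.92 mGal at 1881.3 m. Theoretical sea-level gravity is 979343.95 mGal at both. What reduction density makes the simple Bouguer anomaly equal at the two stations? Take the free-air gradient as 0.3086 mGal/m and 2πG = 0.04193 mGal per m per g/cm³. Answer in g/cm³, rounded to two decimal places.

Δg_obs = 979001.92 − 979203.72 = -201.80 mGal over Δh = 1881.3 − 794.4 = 1086.9 m
Equal Bouguer anomalies ⇒ Δg_obs + (0.3086 − 0.04193ρ)·Δh = 0
0.3086 − 0.04193ρ = −Δg_obs/Δh = 0.18567
ρ = (0.3086 − 0.18567) / 0.04193 = 2.93 g/cm³

2.93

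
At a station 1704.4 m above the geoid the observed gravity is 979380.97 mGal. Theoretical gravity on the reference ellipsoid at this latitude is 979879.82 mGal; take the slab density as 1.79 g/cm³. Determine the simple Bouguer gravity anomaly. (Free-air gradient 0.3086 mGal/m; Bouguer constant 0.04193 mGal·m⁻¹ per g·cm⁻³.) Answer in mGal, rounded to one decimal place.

Free-air correction = 0.3086 × 1704.4 = 525.98 mGal
Free-air anomaly = 979380.97 − 979879.82 + (525.98) = 27.13 mGal
Bouguer slab correction = 0.04193 × 1.79 × 1704.4 = 127.92 mGal
Simple Bouguer anomaly = 27.13 − (127.92) = -100.79 mGal

-100.8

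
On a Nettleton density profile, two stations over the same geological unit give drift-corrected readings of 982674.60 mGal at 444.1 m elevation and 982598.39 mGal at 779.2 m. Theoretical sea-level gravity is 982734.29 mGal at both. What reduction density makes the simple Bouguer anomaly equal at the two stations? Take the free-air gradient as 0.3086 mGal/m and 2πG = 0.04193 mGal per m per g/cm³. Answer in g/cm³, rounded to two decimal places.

1.94

Δg_obs = 982598.39 − 982674.60 = -76.21 mGal over Δh = 779.2 − 444.1 = 335.1 m
Equal Bouguer anomalies ⇒ Δg_obs + (0.3086 − 0.04193ρ)·Δh = 0
0.3086 − 0.04193ρ = −Δg_obs/Δh = 0.22742
ρ = (0.3086 − 0.22742) / 0.04193 = 1.94 g/cm³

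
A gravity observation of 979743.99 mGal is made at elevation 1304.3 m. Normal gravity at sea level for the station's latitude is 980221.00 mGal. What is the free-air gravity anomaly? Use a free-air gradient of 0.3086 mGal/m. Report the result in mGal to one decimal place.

-74.5

Free-air correction = 0.3086 × 1304.3 = 402.51 mGal
Free-air anomaly = 979743.99 − 980221.00 + (402.51) = -74.50 mGal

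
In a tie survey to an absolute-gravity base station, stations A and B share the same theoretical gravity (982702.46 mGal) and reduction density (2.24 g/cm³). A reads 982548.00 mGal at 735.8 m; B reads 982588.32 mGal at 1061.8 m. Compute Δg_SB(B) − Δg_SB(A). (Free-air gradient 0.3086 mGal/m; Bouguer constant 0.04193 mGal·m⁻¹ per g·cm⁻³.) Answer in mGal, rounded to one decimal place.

110.3

Δg_SB(A) = 982548.00 − 982702.46 + 0.3086×735.8 − 0.04193×2.24×735.8 = 3.50 mGal
Δg_SB(B) = 982588.32 − 982702.46 + 0.3086×1061.8 − 0.04193×2.24×1061.8 = 113.80 mGal
Difference = 113.80 − (3.50) = 110.30 mGal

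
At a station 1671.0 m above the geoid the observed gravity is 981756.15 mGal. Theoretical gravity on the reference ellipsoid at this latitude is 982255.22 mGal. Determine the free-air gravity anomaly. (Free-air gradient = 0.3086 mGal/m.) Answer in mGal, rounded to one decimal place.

Free-air correction = 0.3086 × 1671.0 = 515.67 mGal
Free-air anomaly = 981756.15 − 982255.22 + (515.67) = 16.60 mGal

16.6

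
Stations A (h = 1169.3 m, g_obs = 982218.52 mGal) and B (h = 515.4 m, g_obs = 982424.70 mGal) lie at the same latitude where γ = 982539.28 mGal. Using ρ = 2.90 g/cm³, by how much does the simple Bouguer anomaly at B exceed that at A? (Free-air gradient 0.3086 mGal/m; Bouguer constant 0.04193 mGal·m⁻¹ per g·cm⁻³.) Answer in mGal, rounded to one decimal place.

Δg_SB(A) = 982218.52 − 982539.28 + 0.3086×1169.3 − 0.04193×2.90×1169.3 = -102.10 mGal
Δg_SB(B) = 982424.70 − 982539.28 + 0.3086×515.4 − 0.04193×2.90×515.4 = -18.20 mGal
Difference = -18.20 − (-102.10) = 83.90 mGal

83.9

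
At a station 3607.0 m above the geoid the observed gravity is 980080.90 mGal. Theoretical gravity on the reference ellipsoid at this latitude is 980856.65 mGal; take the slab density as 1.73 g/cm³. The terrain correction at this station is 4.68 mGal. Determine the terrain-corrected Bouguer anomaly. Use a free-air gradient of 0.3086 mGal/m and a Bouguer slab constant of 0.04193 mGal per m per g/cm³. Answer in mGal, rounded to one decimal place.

80.4

Free-air correction = 0.3086 × 3607.0 = 1113.12 mGal
Free-air anomaly = 980080.90 − 980856.65 + (1113.12) = 337.37 mGal
Bouguer slab correction = 0.04193 × 1.73 × 3607.0 = 261.65 mGal
Simple Bouguer anomaly = 337.37 − (261.65) = 75.72 mGal
Complete Bouguer anomaly = 75.72 + 4.68 = 80.40 mGal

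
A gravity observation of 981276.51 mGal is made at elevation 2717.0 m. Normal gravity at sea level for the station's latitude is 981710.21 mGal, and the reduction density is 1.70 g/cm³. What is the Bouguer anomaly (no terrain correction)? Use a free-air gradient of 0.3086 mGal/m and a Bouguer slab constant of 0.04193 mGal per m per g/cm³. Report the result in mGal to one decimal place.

211.1

Free-air correction = 0.3086 × 2717.0 = 838.47 mGal
Free-air anomaly = 981276.51 − 981710.21 + (838.47) = 404.77 mGal
Bouguer slab correction = 0.04193 × 1.70 × 2717.0 = 193.67 mGal
Simple Bouguer anomaly = 404.77 − (193.67) = 211.10 mGal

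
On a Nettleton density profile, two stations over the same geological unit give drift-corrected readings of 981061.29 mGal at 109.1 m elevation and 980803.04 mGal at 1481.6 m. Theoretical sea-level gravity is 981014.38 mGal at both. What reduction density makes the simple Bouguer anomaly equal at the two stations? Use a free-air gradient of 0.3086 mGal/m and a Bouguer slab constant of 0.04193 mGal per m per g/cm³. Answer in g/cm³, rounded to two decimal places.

2.87

Δg_obs = 980803.04 − 981061.29 = -258.25 mGal over Δh = 1481.6 − 109.1 = 1372.5 m
Equal Bouguer anomalies ⇒ Δg_obs + (0.3086 − 0.04193ρ)·Δh = 0
0.3086 − 0.04193ρ = −Δg_obs/Δh = 0.18816
ρ = (0.3086 − 0.18816) / 0.04193 = 2.87 g/cm³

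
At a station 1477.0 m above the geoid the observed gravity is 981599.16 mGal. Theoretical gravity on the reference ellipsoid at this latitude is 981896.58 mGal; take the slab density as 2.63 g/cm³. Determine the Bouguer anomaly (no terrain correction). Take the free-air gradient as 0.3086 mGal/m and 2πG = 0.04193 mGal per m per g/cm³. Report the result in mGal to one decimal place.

-4.5

Free-air correction = 0.3086 × 1477.0 = 455.80 mGal
Free-air anomaly = 981599.16 − 981896.58 + (455.80) = 158.38 mGal
Bouguer slab correction = 0.04193 × 2.63 × 1477.0 = 162.88 mGal
Simple Bouguer anomaly = 158.38 − (162.88) = -4.50 mGal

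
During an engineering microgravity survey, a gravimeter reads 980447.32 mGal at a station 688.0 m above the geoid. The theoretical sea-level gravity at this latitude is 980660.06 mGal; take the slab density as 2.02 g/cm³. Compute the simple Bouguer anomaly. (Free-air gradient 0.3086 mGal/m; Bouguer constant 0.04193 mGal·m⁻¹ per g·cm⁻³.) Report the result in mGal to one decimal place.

-58.7

Free-air correction = 0.3086 × 688.0 = 212.32 mGal
Free-air anomaly = 980447.32 − 980660.06 + (212.32) = -0.42 mGal
Bouguer slab correction = 0.04193 × 2.02 × 688.0 = 58.27 mGal
Simple Bouguer anomaly = -0.42 − (58.27) = -58.69 mGal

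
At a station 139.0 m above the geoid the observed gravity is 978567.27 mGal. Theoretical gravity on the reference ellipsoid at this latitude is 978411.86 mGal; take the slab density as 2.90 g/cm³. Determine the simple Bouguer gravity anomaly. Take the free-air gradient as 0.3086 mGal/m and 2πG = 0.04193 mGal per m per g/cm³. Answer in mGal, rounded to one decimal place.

Free-air correction = 0.3086 × 139.0 = 42.90 mGal
Free-air anomaly = 978567.27 − 978411.86 + (42.90) = 198.31 mGal
Bouguer slab correction = 0.04193 × 2.90 × 139.0 = 16.90 mGal
Simple Bouguer anomaly = 198.31 − (16.90) = 181.41 mGal

181.4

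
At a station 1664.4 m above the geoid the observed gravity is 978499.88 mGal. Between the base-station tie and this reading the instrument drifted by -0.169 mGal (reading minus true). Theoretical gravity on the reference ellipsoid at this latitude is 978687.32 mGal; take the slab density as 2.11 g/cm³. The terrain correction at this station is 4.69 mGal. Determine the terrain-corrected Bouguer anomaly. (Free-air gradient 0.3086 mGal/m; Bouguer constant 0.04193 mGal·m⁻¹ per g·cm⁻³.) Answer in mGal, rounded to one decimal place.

Drift-corrected reading = 978499.88 − (-0.169) = 978500.049 mGal
Free-air correction = 0.3086 × 1664.4 = 513.63 mGal
Free-air anomaly = 978500.049 − 978687.32 + (513.63) = 326.359 mGal
Bouguer slab correction = 0.04193 × 2.11 × 1664.4 = 147.25 mGal
Simple Bouguer anomaly = 326.359 − (147.25) = 179.109 mGal
Complete Bouguer anomaly = 179.109 + 4.69 = 183.799 mGal

183.8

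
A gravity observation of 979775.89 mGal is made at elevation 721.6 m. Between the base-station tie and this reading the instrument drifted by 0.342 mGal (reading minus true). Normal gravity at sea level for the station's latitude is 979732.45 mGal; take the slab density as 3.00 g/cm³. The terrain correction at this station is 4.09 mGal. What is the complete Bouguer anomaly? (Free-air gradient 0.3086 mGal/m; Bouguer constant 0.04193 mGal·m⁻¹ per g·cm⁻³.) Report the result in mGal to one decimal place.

Drift-corrected reading = 979775.89 − (0.342) = 979775.548 mGal
Free-air correction = 0.3086 × 721.6 = 222.69 mGal
Free-air anomaly = 979775.548 − 979732.45 + (222.69) = 265.788 mGal
Bouguer slab correction = 0.04193 × 3.00 × 721.6 = 90.77 mGal
Simple Bouguer anomaly = 265.788 − (90.77) = 175.018 mGal
Complete Bouguer anomaly = 175.018 + 4.09 = 179.108 mGal

179.1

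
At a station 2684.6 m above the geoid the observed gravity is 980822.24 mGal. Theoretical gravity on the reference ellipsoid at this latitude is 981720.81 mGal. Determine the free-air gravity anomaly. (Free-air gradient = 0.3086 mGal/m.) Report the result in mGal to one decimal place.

-70.1

Free-air correction = 0.3086 × 2684.6 = 828.47 mGal
Free-air anomaly = 980822.24 − 981720.81 + (828.47) = -70.10 mGal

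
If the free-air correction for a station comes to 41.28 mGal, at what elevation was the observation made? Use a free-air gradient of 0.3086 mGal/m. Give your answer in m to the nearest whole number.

134

h = 41.28 / 0.3086 = 133.77 m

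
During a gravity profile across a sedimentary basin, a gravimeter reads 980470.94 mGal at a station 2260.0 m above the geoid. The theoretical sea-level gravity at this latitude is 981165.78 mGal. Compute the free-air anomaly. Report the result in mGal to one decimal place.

2.6

Free-air correction = 0.3086 × 2260.0 = 697.44 mGal
Free-air anomaly = 980470.94 − 981165.78 + (697.44) = 2.60 mGal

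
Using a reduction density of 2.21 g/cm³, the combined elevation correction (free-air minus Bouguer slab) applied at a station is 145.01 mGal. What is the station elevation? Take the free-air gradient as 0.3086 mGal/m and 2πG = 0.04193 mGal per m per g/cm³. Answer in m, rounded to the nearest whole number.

Combined gradient = 0.3086 − 0.04193 × 2.21 = 0.2159347 mGal/m
h = 145.01 / 0.2159347 = 671.55 m

672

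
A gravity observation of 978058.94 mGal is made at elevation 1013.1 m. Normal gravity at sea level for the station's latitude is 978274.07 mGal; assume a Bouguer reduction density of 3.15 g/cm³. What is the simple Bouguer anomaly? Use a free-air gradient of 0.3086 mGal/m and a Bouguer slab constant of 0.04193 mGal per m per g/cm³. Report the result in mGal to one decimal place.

-36.3

Free-air correction = 0.3086 × 1013.1 = 312.64 mGal
Free-air anomaly = 978058.94 − 978274.07 + (312.64) = 97.51 mGal
Bouguer slab correction = 0.04193 × 3.15 × 1013.1 = 133.81 mGal
Simple Bouguer anomaly = 97.51 − (133.81) = -36.30 mGal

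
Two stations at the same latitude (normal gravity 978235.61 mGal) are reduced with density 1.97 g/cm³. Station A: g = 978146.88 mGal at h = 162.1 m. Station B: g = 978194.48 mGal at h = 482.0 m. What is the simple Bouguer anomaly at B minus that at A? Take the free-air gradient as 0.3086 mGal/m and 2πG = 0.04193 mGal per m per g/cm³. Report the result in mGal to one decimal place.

Δg_SB(A) = 978146.88 − 978235.61 + 0.3086×162.1 − 0.04193×1.97×162.1 = -52.10 mGal
Δg_SB(B) = 978194.48 − 978235.61 + 0.3086×482.0 − 0.04193×1.97×482.0 = 67.80 mGal
Difference = 67.80 − (-52.10) = 119.90 mGal

119.9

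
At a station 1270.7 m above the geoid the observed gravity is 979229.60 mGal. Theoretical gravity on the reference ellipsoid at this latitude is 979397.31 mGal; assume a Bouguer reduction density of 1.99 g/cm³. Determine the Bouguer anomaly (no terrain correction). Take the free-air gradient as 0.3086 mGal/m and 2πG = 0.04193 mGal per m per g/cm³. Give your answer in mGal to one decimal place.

Free-air correction = 0.3086 × 1270.7 = 392.14 mGal
Free-air anomaly = 979229.60 − 979397.31 + (392.14) = 224.43 mGal
Bouguer slab correction = 0.04193 × 1.99 × 1270.7 = 106.03 mGal
Simple Bouguer anomaly = 224.43 − (106.03) = 118.40 mGal

118.4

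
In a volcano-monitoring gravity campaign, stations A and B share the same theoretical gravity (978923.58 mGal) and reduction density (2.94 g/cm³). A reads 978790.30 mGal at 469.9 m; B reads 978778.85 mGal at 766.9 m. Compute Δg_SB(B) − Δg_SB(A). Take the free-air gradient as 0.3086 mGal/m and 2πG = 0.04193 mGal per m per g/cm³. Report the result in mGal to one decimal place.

43.6

Δg_SB(A) = 978790.30 − 978923.58 + 0.3086×469.9 − 0.04193×2.94×469.9 = -46.20 mGal
Δg_SB(B) = 978778.85 − 978923.58 + 0.3086×766.9 − 0.04193×2.94×766.9 = -2.60 mGal
Difference = -2.60 − (-46.20) = 43.60 mGal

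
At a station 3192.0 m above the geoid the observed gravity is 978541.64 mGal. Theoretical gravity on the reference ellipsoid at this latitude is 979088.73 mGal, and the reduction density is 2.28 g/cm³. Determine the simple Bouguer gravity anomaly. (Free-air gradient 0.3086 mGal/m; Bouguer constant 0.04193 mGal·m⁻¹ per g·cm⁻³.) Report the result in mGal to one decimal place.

132.8

Free-air correction = 0.3086 × 3192.0 = 985.05 mGal
Free-air anomaly = 978541.64 − 979088.73 + (985.05) = 437.96 mGal
Bouguer slab correction = 0.04193 × 2.28 × 3192.0 = 305.16 mGal
Simple Bouguer anomaly = 437.96 − (305.16) = 132.80 mGal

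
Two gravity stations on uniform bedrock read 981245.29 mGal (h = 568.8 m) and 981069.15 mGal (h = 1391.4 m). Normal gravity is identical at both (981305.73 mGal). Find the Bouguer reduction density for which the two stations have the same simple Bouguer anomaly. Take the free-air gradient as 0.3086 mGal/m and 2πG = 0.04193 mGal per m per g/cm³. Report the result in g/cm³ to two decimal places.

Δg_obs = 981069.15 − 981245.29 = -176.14 mGal over Δh = 1391.4 − 568.8 = 822.6 m
Equal Bouguer anomalies ⇒ Δg_obs + (0.3086 − 0.04193ρ)·Δh = 0
0.3086 − 0.04193ρ = −Δg_obs/Δh = 0.21413
ρ = (0.3086 − 0.21413) / 0.04193 = 2.25 g/cm³

2.25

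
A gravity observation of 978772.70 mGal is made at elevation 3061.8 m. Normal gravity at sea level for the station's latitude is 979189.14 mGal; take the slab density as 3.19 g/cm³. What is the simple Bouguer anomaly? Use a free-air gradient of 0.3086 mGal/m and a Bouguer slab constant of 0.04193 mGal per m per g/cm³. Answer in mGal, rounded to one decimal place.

118.9

Free-air correction = 0.3086 × 3061.8 = 944.87 mGal
Free-air anomaly = 978772.70 − 979189.14 + (944.87) = 528.43 mGal
Bouguer slab correction = 0.04193 × 3.19 × 3061.8 = 409.54 mGal
Simple Bouguer anomaly = 528.43 − (409.54) = 118.89 mGal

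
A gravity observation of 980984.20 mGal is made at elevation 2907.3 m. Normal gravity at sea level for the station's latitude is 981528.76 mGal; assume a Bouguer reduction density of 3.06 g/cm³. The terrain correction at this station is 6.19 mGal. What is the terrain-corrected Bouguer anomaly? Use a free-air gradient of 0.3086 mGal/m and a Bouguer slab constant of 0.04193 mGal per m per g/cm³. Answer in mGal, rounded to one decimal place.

Free-air correction = 0.3086 × 2907.3 = 897.19 mGal
Free-air anomaly = 980984.20 − 981528.76 + (897.19) = 352.63 mGal
Bouguer slab correction = 0.04193 × 3.06 × 2907.3 = 373.02 mGal
Simple Bouguer anomaly = 352.63 − (373.02) = -20.39 mGal
Complete Bouguer anomaly = -20.39 + 6.19 = -14.20 mGal

-14.2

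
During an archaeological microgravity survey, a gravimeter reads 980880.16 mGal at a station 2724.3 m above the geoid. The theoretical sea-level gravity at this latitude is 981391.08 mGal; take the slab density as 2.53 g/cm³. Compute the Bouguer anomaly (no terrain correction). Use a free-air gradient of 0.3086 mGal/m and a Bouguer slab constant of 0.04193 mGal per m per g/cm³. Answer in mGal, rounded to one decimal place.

40.8

Free-air correction = 0.3086 × 2724.3 = 840.72 mGal
Free-air anomaly = 980880.16 − 981391.08 + (840.72) = 329.80 mGal
Bouguer slab correction = 0.04193 × 2.53 × 2724.3 = 289.00 mGal
Simple Bouguer anomaly = 329.80 − (289.00) = 40.80 mGal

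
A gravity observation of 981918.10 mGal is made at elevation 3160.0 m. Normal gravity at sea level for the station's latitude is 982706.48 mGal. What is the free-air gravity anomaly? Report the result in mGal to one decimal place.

186.8

Free-air correction = 0.3086 × 3160.0 = 975.18 mGal
Free-air anomaly = 981918.10 − 982706.48 + (975.18) = 186.80 mGal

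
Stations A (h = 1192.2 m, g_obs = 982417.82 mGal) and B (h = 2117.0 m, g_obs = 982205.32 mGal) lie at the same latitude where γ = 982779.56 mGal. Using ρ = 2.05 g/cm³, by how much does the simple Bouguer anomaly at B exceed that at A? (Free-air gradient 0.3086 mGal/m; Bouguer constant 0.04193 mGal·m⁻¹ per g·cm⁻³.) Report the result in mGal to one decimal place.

Δg_SB(A) = 982417.82 − 982779.56 + 0.3086×1192.2 − 0.04193×2.05×1192.2 = -96.30 mGal
Δg_SB(B) = 982205.32 − 982779.56 + 0.3086×2117.0 − 0.04193×2.05×2117.0 = -102.90 mGal
Difference = -102.90 − (-96.30) = -6.60 mGal

-6.6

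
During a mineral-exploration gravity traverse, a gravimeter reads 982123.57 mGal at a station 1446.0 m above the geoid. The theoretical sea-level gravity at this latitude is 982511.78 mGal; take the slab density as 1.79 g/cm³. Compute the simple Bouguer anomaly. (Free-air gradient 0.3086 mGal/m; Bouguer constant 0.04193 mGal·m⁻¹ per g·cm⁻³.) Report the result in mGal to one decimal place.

-50.5

Free-air correction = 0.3086 × 1446.0 = 446.24 mGal
Free-air anomaly = 982123.57 − 982511.78 + (446.24) = 58.03 mGal
Bouguer slab correction = 0.04193 × 1.79 × 1446.0 = 108.53 mGal
Simple Bouguer anomaly = 58.03 − (108.53) = -50.50 mGal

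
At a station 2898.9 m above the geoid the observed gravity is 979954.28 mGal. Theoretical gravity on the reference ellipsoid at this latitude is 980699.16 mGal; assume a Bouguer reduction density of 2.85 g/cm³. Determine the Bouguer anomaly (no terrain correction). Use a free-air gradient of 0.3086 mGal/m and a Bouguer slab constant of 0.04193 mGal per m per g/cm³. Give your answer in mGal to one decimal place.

Free-air correction = 0.3086 × 2898.9 = 894.60 mGal
Free-air anomaly = 979954.28 − 980699.16 + (894.60) = 149.72 mGal
Bouguer slab correction = 0.04193 × 2.85 × 2898.9 = 346.42 mGal
Simple Bouguer anomaly = 149.72 − (346.42) = -196.70 mGal

-196.7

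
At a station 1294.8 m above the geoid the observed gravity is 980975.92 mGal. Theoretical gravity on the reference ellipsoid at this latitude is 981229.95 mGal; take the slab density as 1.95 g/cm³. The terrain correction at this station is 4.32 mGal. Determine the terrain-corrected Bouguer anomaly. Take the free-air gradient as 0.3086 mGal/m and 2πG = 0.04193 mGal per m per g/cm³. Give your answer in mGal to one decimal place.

44.0

Free-air correction = 0.3086 × 1294.8 = 399.58 mGal
Free-air anomaly = 980975.92 − 981229.95 + (399.58) = 145.55 mGal
Bouguer slab correction = 0.04193 × 1.95 × 1294.8 = 105.87 mGal
Simple Bouguer anomaly = 145.55 − (105.87) = 39.68 mGal
Complete Bouguer anomaly = 39.68 + 4.32 = 44.00 mGal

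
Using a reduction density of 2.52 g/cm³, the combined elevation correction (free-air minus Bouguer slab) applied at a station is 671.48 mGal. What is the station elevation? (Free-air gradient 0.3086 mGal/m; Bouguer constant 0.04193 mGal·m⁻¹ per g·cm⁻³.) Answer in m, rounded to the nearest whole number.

3309

Combined gradient = 0.3086 − 0.04193 × 2.52 = 0.2029364 mGal/m
h = 671.48 / 0.2029364 = 3308.82 m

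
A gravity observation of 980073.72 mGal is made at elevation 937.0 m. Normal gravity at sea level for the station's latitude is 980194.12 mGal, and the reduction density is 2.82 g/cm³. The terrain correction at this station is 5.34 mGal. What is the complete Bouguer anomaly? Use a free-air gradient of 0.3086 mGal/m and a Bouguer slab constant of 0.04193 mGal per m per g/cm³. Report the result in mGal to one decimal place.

63.3

Free-air correction = 0.3086 × 937.0 = 289.16 mGal
Free-air anomaly = 980073.72 − 980194.12 + (289.16) = 168.76 mGal
Bouguer slab correction = 0.04193 × 2.82 × 937.0 = 110.79 mGal
Simple Bouguer anomaly = 168.76 − (110.79) = 57.97 mGal
Complete Bouguer anomaly = 57.97 + 5.34 = 63.31 mGal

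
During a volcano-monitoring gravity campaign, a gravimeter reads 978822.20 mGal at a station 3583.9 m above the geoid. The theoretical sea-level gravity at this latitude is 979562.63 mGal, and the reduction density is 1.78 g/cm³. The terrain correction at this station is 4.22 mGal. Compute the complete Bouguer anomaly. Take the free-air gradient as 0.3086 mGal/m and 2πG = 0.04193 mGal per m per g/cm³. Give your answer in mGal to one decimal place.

Free-air correction = 0.3086 × 3583.9 = 1105.99 mGal
Free-air anomaly = 978822.20 − 979562.63 + (1105.99) = 365.56 mGal
Bouguer slab correction = 0.04193 × 1.78 × 3583.9 = 267.49 mGal
Simple Bouguer anomaly = 365.56 − (267.49) = 98.07 mGal
Complete Bouguer anomaly = 98.07 + 4.22 = 102.29 mGal

102.3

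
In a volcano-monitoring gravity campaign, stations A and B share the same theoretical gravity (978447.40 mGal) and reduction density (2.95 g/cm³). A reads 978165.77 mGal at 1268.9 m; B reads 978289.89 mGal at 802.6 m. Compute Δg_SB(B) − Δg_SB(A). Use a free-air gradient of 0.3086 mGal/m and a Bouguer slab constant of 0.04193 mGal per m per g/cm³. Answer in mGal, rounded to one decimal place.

Δg_SB(A) = 978165.77 − 978447.40 + 0.3086×1268.9 − 0.04193×2.95×1268.9 = -47.00 mGal
Δg_SB(B) = 978289.89 − 978447.40 + 0.3086×802.6 − 0.04193×2.95×802.6 = -9.10 mGal
Difference = -9.10 − (-47.00) = 37.90 mGal

37.9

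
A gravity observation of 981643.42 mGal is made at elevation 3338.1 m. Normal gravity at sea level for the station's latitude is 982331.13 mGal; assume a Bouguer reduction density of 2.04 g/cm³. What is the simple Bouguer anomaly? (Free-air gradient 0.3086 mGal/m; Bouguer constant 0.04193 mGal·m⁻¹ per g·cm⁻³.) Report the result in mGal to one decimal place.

56.9

Free-air correction = 0.3086 × 3338.1 = 1030.14 mGal
Free-air anomaly = 981643.42 − 982331.13 + (1030.14) = 342.43 mGal
Bouguer slab correction = 0.04193 × 2.04 × 3338.1 = 285.53 mGal
Simple Bouguer anomaly = 342.43 − (285.53) = 56.90 mGal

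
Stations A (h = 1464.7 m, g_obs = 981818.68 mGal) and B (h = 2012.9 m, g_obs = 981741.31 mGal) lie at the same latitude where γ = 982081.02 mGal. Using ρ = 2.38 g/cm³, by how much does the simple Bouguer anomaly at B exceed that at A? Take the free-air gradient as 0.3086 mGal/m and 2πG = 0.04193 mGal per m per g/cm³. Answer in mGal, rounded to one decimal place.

37.1

Δg_SB(A) = 981818.68 − 982081.02 + 0.3086×1464.7 − 0.04193×2.38×1464.7 = 43.50 mGal
Δg_SB(B) = 981741.31 − 982081.02 + 0.3086×2012.9 − 0.04193×2.38×2012.9 = 80.60 mGal
Difference = 80.60 − (43.50) = 37.10 mGal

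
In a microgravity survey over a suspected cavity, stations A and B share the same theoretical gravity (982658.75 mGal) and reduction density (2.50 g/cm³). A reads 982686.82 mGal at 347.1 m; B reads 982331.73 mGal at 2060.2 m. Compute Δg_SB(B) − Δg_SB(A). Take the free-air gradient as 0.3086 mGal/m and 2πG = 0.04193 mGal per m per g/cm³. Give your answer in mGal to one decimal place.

-6.0

Δg_SB(A) = 982686.82 − 982658.75 + 0.3086×347.1 − 0.04193×2.50×347.1 = 98.80 mGal
Δg_SB(B) = 982331.73 − 982658.75 + 0.3086×2060.2 − 0.04193×2.50×2060.2 = 92.80 mGal
Difference = 92.80 − (98.80) = -6.00 mGal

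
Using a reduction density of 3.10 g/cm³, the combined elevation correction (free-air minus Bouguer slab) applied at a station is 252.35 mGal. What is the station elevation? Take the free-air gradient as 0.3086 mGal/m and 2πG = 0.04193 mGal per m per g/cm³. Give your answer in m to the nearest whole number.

Combined gradient = 0.3086 − 0.04193 × 3.10 = 0.1786170 mGal/m
h = 252.35 / 0.1786170 = 1412.80 m

1413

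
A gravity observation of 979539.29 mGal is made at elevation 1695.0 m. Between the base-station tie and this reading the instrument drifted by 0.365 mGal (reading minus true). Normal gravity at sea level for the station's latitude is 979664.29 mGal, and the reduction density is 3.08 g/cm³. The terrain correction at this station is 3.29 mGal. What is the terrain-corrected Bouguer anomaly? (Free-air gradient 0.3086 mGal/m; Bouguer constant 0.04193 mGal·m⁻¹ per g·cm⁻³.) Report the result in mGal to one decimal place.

Drift-corrected reading = 979539.29 − (0.365) = 979538.925 mGal
Free-air correction = 0.3086 × 1695.0 = 523.08 mGal
Free-air anomaly = 979538.925 − 979664.29 + (523.08) = 397.715 mGal
Bouguer slab correction = 0.04193 × 3.08 × 1695.0 = 218.90 mGal
Simple Bouguer anomaly = 397.715 − (218.90) = 178.815 mGal
Complete Bouguer anomaly = 178.815 + 3.29 = 182.105 mGal

182.1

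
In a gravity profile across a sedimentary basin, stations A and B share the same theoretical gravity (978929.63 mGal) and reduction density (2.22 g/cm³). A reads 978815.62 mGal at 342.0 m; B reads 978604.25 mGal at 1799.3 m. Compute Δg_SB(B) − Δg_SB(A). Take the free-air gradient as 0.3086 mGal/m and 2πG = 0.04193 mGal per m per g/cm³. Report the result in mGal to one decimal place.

Δg_SB(A) = 978815.62 − 978929.63 + 0.3086×342.0 − 0.04193×2.22×342.0 = -40.30 mGal
Δg_SB(B) = 978604.25 − 978929.63 + 0.3086×1799.3 − 0.04193×2.22×1799.3 = 62.40 mGal
Difference = 62.40 − (-40.30) = 102.70 mGal

102.7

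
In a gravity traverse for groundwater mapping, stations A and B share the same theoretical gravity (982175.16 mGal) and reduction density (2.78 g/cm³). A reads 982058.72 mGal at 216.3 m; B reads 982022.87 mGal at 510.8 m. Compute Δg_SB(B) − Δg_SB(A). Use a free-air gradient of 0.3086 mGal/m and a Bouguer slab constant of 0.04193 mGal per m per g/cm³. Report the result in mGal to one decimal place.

Δg_SB(A) = 982058.72 − 982175.16 + 0.3086×216.3 − 0.04193×2.78×216.3 = -74.90 mGal
Δg_SB(B) = 982022.87 − 982175.16 + 0.3086×510.8 − 0.04193×2.78×510.8 = -54.20 mGal
Difference = -54.20 − (-74.90) = 20.70 mGal

20.7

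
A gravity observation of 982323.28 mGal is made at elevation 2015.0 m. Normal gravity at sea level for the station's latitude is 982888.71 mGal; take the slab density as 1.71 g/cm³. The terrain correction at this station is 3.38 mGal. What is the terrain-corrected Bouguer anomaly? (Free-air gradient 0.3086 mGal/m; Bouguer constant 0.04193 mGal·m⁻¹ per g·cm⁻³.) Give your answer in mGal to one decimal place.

-84.7

Free-air correction = 0.3086 × 2015.0 = 621.83 mGal
Free-air anomaly = 982323.28 − 982888.71 + (621.83) = 56.40 mGal
Bouguer slab correction = 0.04193 × 1.71 × 2015.0 = 144.48 mGal
Simple Bouguer anomaly = 56.40 − (144.48) = -88.08 mGal
Complete Bouguer anomaly = -88.08 + 3.38 = -84.70 mGal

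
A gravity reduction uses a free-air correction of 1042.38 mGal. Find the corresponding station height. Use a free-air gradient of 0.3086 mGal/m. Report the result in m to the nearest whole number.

h = 1042.38 / 0.3086 = 3377.77 m

3378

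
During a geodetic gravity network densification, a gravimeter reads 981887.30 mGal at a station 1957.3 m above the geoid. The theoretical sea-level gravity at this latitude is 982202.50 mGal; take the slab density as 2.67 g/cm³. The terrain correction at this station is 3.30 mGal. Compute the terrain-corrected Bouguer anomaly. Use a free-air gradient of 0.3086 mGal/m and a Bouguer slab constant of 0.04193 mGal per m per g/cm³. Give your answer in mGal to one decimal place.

73.0

Free-air correction = 0.3086 × 1957.3 = 604.02 mGal
Free-air anomaly = 981887.30 − 982202.50 + (604.02) = 288.82 mGal
Bouguer slab correction = 0.04193 × 2.67 × 1957.3 = 219.13 mGal
Simple Bouguer anomaly = 288.82 − (219.13) = 69.69 mGal
Complete Bouguer anomaly = 69.69 + 3.30 = 72.99 mGal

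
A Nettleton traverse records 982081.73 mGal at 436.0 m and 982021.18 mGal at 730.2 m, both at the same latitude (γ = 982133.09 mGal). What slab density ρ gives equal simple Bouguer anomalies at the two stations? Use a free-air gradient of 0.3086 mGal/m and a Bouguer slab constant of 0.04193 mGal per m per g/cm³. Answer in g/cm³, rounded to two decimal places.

Δg_obs = 982021.18 − 982081.73 = -60.55 mGal over Δh = 730.2 − 436.0 = 294.2 m
Equal Bouguer anomalies ⇒ Δg_obs + (0.3086 − 0.04193ρ)·Δh = 0
0.3086 − 0.04193ρ = −Δg_obs/Δh = 0.20581
ρ = (0.3086 − 0.20581) / 0.04193 = 2.45 g/cm³

2.45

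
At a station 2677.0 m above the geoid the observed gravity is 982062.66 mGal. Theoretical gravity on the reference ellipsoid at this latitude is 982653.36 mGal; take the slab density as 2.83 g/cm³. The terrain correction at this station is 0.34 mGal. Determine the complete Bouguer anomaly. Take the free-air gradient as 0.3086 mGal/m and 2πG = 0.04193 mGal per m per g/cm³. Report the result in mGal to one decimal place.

Free-air correction = 0.3086 × 2677.0 = 826.12 mGal
Free-air anomaly = 982062.66 − 982653.36 + (826.12) = 235.42 mGal
Bouguer slab correction = 0.04193 × 2.83 × 2677.0 = 317.66 mGal
Simple Bouguer anomaly = 235.42 − (317.66) = -82.24 mGal
Complete Bouguer anomaly = -82.24 + 0.34 = -81.90 mGal

-81.9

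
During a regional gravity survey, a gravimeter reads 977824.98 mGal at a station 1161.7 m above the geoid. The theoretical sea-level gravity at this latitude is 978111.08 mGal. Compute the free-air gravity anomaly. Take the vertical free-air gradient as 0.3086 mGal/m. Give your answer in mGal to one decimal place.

Free-air correction = 0.3086 × 1161.7 = 358.50 mGal
Free-air anomaly = 977824.98 − 978111.08 + (358.50) = 72.40 mGal

72.4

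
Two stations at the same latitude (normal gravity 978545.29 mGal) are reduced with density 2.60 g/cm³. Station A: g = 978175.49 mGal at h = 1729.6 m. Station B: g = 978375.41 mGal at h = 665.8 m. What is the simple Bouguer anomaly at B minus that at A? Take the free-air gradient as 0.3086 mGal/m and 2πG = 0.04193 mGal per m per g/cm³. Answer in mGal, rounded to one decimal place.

Δg_SB(A) = 978175.49 − 978545.29 + 0.3086×1729.6 − 0.04193×2.60×1729.6 = -24.60 mGal
Δg_SB(B) = 978375.41 − 978545.29 + 0.3086×665.8 − 0.04193×2.60×665.8 = -37.00 mGal
Difference = -37.00 − (-24.60) = -12.40 mGal

-12.4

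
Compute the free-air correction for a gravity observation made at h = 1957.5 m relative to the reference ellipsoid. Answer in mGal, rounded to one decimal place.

Free-air correction = 0.3086 × 1957.5 = 604.1 mGal

604.1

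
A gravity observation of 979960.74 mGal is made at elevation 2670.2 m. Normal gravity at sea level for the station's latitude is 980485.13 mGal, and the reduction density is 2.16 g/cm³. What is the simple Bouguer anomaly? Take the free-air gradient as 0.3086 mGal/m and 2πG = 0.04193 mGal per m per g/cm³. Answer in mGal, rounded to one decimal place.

57.8

Free-air correction = 0.3086 × 2670.2 = 824.02 mGal
Free-air anomaly = 979960.74 − 980485.13 + (824.02) = 299.63 mGal
Bouguer slab correction = 0.04193 × 2.16 × 2670.2 = 241.84 mGal
Simple Bouguer anomaly = 299.63 − (241.84) = 57.79 mGal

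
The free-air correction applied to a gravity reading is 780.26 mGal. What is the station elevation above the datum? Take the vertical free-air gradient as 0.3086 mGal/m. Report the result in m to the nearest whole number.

2528

h = 780.26 / 0.3086 = 2528.39 m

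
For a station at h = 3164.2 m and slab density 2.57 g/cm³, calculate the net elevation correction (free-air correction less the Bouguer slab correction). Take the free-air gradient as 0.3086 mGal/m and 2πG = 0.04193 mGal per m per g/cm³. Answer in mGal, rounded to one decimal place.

635.5

Combined gradient = 0.3086 − 0.04193 × 2.57 = 0.2008399 mGal/m
Combined elevation correction = 0.2008399 × 3164.2 = 635.5 mGal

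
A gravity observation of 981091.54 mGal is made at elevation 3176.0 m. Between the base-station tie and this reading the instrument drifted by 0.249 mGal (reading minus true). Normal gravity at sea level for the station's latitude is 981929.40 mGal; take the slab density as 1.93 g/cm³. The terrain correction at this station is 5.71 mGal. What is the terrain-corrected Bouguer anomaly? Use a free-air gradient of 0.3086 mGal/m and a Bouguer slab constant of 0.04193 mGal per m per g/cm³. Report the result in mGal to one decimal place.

-109.3

Drift-corrected reading = 981091.54 − (0.249) = 981091.291 mGal
Free-air correction = 0.3086 × 3176.0 = 980.11 mGal
Free-air anomaly = 981091.291 − 981929.40 + (980.11) = 142.001 mGal
Bouguer slab correction = 0.04193 × 1.93 × 3176.0 = 257.02 mGal
Simple Bouguer anomaly = 142.001 − (257.02) = -115.019 mGal
Complete Bouguer anomaly = -115.019 + 5.71 = -109.309 mGal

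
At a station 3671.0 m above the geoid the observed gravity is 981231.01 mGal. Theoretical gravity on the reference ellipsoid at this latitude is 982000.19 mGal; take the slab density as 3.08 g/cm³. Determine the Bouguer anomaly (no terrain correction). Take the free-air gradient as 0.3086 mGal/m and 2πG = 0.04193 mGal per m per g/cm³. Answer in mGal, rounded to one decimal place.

-110.4

Free-air correction = 0.3086 × 3671.0 = 1132.87 mGal
Free-air anomaly = 981231.01 − 982000.19 + (1132.87) = 363.69 mGal
Bouguer slab correction = 0.04193 × 3.08 × 3671.0 = 474.09 mGal
Simple Bouguer anomaly = 363.69 − (474.09) = -110.40 mGal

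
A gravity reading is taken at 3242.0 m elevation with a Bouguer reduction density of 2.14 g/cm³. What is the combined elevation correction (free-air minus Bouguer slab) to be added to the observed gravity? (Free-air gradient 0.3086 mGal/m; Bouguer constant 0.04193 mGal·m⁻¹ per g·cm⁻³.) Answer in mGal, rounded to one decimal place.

Combined gradient = 0.3086 − 0.04193 × 2.14 = 0.2188698 mGal/m
Combined elevation correction = 0.2188698 × 3242.0 = 709.6 mGal

709.6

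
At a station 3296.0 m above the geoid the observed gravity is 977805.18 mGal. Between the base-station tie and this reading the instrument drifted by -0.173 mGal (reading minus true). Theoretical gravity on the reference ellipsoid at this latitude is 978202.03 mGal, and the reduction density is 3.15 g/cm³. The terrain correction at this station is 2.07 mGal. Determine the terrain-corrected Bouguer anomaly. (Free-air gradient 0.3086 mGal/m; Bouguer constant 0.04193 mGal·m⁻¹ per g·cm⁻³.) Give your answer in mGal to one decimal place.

187.2

Drift-corrected reading = 977805.18 − (-0.173) = 977805.353 mGal
Free-air correction = 0.3086 × 3296.0 = 1017.15 mGal
Free-air anomaly = 977805.353 − 978202.03 + (1017.15) = 620.473 mGal
Bouguer slab correction = 0.04193 × 3.15 × 3296.0 = 435.33 mGal
Simple Bouguer anomaly = 620.473 − (435.33) = 185.143 mGal
Complete Bouguer anomaly = 185.143 + 2.07 = 187.213 mGal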